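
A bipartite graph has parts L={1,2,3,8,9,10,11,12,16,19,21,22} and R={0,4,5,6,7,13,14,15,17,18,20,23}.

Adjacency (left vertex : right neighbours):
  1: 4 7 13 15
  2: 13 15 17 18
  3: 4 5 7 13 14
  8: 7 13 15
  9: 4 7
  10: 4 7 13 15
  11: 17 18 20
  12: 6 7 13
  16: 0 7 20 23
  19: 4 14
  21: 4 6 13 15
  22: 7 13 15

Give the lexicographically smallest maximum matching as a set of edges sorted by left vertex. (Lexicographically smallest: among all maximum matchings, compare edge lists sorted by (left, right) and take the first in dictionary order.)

Lex-smallest maximum matching: {(1,4), (2,17), (3,5), (8,7), (10,13), (11,18), (12,6), (16,0), (19,14), (21,15)}

|M| = 10 (so the lex-smallest maximum matching has 10 edges)
process left vertices in ascending order; for each, take the smallest-labelled available neighbour that still permits 10 edges overall, or leave it unmatched if none does
lex-smallest matching: {1-4, 2-17, 3-5, 8-7, 10-13, 11-18, 12-6, 16-0, 19-14, 21-15}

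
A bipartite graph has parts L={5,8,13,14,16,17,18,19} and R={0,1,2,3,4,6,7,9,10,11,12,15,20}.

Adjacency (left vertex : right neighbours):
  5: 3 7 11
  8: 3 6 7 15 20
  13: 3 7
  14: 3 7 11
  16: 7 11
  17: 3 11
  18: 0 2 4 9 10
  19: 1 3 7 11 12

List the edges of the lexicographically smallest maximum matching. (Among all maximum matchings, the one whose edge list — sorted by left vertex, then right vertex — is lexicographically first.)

Lex-smallest maximum matching: {(5,3), (8,6), (13,7), (14,11), (18,0), (19,1)}

|M| = 6 (so the lex-smallest maximum matching has 6 edges)
process left vertices in ascending order; for each, take the smallest-labelled available neighbour that still permits 6 edges overall, or leave it unmatched if none does
lex-smallest matching: {5-3, 8-6, 13-7, 14-11, 18-0, 19-1}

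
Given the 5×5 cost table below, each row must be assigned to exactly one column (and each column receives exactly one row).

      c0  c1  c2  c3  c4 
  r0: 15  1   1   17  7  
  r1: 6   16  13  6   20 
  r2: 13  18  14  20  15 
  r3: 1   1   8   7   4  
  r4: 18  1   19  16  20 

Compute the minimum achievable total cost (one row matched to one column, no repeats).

Minimum assignment cost: 24

optimal assignment: row0→col2 (cost 1), row1→col3 (cost 6), row2→col4 (cost 15), row3→col0 (cost 1), row4→col1 (cost 1)
total = 1 + 6 + 15 + 1 + 1 = 24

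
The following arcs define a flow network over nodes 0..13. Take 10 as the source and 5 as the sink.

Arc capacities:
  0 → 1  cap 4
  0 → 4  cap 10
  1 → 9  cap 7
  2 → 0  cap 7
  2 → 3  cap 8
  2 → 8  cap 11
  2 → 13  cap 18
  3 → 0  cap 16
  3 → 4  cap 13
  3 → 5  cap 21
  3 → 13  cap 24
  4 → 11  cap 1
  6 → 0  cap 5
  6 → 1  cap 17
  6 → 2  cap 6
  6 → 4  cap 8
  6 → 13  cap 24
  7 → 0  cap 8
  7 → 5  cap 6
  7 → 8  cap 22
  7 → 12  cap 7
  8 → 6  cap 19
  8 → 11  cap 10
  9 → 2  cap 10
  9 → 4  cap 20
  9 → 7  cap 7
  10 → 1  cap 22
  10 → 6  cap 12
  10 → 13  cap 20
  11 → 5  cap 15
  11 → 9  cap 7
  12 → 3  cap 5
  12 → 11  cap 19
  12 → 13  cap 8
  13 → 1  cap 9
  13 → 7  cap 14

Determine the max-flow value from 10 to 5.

Maximum flow value: 28

augment #1: 10→13→7→5 bottleneck 6, total now 6
augment #2: 10→6→2→3→5 bottleneck 6, total now 12
augment #3: 10→6→4→11→5 bottleneck 1, total now 13
augment #4: 10→1→9→2→3→5 bottleneck 2, total now 15
augment #5: 10→13→7→8→11→5 bottleneck 8, total now 23
augment #6: 10→1→9→2→8→11→5 bottleneck 2, total now 25
augment #7: 10→1→9→7→12→3→5 bottleneck 3, total now 28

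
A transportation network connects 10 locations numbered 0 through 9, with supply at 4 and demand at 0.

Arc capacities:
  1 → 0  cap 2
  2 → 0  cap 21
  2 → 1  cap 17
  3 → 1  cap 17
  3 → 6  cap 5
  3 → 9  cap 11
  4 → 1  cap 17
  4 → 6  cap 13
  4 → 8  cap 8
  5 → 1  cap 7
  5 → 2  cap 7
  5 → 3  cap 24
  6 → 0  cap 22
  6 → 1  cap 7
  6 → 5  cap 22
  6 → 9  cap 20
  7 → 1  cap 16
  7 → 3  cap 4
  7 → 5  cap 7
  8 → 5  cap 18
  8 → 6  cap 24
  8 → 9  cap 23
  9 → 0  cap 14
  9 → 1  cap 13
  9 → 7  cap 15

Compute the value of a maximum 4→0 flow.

augment #1: 4→1→0 bottleneck 2, total now 2
augment #2: 4→6→0 bottleneck 13, total now 15
augment #3: 4→8→6→0 bottleneck 8, total now 23

Maximum flow value: 23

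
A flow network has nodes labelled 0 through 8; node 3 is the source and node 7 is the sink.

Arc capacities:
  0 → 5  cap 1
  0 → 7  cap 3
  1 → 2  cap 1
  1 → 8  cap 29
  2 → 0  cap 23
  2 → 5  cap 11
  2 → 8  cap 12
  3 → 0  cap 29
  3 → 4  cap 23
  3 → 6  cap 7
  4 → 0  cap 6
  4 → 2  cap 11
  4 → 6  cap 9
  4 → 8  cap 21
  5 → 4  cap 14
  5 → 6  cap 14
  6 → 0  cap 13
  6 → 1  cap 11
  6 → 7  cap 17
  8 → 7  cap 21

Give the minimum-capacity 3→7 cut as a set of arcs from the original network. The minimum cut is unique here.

Min-cut arcs: {(0,5), (0,7), (3,4), (3,6)} (total capacity 34)

augment #1: 3→0→7 push 3
augment #2: 3→6→7 push 7
augment #3: 3→4→6→7 push 9
augment #4: 3→4→8→7 push 14
augment #5: 3→0→5→6→7 push 1
max flow = 34; residual-reachable set from 3 gives S-side
cut edges (S→T): {(0,5), (0,7), (3,4), (3,6)} total cap 34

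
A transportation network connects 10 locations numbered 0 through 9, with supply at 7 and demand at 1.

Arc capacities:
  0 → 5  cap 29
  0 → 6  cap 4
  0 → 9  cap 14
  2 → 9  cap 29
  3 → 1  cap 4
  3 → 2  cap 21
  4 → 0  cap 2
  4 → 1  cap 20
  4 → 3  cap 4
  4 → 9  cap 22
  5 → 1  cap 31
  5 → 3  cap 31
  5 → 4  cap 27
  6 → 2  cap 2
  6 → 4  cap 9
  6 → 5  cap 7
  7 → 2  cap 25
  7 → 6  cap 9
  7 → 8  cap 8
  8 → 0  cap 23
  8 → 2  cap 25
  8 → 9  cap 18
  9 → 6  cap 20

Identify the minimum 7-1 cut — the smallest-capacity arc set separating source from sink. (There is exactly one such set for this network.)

Min-cut arcs: {(6,4), (6,5), (7,8)} (total capacity 24)

augment #1: 7→6→4→1 push 9
augment #2: 7→8→0→5→1 push 8
augment #3: 7→2→9→6→5→1 push 7
max flow = 24; residual-reachable set from 7 gives S-side
cut edges (S→T): {(6,4), (6,5), (7,8)} total cap 24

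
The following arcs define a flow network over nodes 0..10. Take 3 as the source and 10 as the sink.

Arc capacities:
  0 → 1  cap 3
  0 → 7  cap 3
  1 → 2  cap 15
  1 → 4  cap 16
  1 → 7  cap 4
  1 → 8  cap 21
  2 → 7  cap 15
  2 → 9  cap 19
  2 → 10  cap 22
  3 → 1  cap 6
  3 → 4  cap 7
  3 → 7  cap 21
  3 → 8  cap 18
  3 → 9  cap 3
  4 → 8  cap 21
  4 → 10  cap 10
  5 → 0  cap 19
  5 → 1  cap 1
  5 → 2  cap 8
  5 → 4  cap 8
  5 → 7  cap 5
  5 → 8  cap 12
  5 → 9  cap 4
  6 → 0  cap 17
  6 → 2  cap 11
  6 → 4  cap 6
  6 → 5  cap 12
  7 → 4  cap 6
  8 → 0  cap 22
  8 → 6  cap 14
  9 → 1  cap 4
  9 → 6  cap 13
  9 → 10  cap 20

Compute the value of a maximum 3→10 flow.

Maximum flow value: 36

augment #1: 3→4→10 bottleneck 7, total now 7
augment #2: 3→9→10 bottleneck 3, total now 10
augment #3: 3→1→2→10 bottleneck 6, total now 16
augment #4: 3→7→4→10 bottleneck 3, total now 19
augment #5: 3→8→6→2→10 bottleneck 11, total now 30
augment #6: 3→8→0→1→2→10 bottleneck 3, total now 33
augment #7: 3→8→6→5→2→10 bottleneck 2, total now 35
augment #8: 3→8→6→5→9→10 bottleneck 1, total now 36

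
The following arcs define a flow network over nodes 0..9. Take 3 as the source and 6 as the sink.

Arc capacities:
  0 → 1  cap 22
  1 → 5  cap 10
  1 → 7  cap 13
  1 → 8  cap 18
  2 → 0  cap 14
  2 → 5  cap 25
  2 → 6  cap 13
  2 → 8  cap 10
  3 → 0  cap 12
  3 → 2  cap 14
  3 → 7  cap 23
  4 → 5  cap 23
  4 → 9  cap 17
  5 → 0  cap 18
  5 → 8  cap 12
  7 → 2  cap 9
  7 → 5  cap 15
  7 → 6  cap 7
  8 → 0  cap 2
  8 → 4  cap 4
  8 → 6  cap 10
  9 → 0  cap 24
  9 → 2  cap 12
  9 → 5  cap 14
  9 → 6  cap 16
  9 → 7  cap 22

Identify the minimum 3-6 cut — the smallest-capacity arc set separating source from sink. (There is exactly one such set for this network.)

Min-cut arcs: {(2,6), (7,6), (8,4), (8,6)} (total capacity 34)

augment #1: 3→2→6 push 13
augment #2: 3→7→6 push 7
augment #3: 3→2→8→6 push 1
augment #4: 3→0→1→8→6 push 9
augment #5: 3→0→1→8→4→9→6 push 3
augment #6: 3→7→2→8→4→9→6 push 1
max flow = 34; residual-reachable set from 3 gives S-side
cut edges (S→T): {(2,6), (7,6), (8,4), (8,6)} total cap 34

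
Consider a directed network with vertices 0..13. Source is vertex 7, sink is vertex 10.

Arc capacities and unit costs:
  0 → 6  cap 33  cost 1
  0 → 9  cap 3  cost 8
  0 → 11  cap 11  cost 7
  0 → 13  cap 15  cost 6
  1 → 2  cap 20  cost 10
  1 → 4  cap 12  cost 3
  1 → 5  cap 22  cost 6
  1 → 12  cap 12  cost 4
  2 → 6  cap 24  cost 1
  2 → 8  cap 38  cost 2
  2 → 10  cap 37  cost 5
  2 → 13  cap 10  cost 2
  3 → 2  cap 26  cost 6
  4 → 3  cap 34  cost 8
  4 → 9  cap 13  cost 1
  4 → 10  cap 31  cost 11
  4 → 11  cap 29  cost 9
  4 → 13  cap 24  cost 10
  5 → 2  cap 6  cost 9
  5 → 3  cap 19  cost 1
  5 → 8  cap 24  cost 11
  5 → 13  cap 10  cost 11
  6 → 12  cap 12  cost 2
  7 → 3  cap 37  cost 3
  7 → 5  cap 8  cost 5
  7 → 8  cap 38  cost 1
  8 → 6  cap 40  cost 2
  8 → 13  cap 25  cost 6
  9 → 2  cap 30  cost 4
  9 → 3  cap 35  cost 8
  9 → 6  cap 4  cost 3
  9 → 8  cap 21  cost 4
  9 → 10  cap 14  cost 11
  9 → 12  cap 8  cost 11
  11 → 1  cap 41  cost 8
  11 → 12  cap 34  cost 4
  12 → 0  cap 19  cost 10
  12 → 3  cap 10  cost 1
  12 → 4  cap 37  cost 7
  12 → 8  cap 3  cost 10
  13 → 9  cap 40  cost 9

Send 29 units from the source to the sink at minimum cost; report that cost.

Minimum cost for 29 units: 421

shortest-cost path #1: 7→3→2→10 push 26 @ unit cost 14 (adds 364)
shortest-cost path #2: 7→5→2→10 push 3 @ unit cost 19 (adds 57)
total cost = 421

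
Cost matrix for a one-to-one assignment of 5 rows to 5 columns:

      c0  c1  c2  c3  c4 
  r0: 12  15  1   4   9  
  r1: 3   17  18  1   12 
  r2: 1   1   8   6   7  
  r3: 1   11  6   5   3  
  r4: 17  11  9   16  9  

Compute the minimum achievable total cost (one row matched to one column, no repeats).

optimal assignment: row0→col2 (cost 1), row1→col3 (cost 1), row2→col1 (cost 1), row3→col0 (cost 1), row4→col4 (cost 9)
total = 1 + 1 + 1 + 1 + 9 = 13

Minimum assignment cost: 13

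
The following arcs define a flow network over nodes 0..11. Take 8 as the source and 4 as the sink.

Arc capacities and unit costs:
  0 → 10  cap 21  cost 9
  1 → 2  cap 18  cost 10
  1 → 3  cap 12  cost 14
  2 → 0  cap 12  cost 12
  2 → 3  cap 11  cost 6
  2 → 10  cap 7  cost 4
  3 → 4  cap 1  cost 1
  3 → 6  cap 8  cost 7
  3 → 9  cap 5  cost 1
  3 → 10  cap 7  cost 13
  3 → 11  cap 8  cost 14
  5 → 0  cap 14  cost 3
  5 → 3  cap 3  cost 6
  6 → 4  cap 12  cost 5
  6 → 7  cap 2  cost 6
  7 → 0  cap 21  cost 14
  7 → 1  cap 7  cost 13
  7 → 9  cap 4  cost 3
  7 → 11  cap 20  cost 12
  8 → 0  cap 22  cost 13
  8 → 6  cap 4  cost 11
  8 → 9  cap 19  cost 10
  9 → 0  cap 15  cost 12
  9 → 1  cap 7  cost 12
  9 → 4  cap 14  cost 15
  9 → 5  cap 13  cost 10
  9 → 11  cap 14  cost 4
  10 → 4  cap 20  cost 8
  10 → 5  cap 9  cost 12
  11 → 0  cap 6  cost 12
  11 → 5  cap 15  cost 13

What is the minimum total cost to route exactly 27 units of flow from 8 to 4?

Minimum cost for 27 units: 681

shortest-cost path #1: 8→6→4 push 4 @ unit cost 16 (adds 64)
shortest-cost path #2: 8→9→4 push 14 @ unit cost 25 (adds 350)
shortest-cost path #3: 8→9→5→3→4 push 1 @ unit cost 27 (adds 27)
shortest-cost path #4: 8→0→10→4 push 8 @ unit cost 30 (adds 240)
total cost = 681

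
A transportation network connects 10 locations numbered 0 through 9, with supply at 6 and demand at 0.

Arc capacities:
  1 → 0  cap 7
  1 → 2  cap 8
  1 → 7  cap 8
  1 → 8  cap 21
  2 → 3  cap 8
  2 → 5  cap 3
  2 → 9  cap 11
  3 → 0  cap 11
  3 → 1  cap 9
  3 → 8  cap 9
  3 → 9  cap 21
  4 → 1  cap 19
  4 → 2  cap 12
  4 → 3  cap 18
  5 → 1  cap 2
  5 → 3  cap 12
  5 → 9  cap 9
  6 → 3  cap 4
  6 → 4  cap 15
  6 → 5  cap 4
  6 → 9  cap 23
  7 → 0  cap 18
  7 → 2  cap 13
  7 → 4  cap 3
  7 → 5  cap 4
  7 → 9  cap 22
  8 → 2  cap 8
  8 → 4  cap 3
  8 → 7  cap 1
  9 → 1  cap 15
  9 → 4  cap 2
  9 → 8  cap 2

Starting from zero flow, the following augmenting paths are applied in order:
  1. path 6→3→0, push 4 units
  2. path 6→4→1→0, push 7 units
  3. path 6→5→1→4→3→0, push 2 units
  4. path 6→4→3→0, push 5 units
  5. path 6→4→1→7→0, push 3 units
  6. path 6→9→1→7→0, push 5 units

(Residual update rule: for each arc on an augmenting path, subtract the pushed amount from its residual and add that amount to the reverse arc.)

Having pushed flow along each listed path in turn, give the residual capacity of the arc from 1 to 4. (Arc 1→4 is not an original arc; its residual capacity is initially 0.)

after path 1 (6→3→0, push 4): res(1,4)=0
after path 2 (6→4→1→0, push 7): res(1,4)=7
after path 3 (6→5→1→4→3→0, push 2): res(1,4)=5
after path 4 (6→4→3→0, push 5): res(1,4)=5
after path 5 (6→4→1→7→0, push 3): res(1,4)=8
after path 6 (6→9→1→7→0, push 5): res(1,4)=8

Residual capacity of (1,4): 8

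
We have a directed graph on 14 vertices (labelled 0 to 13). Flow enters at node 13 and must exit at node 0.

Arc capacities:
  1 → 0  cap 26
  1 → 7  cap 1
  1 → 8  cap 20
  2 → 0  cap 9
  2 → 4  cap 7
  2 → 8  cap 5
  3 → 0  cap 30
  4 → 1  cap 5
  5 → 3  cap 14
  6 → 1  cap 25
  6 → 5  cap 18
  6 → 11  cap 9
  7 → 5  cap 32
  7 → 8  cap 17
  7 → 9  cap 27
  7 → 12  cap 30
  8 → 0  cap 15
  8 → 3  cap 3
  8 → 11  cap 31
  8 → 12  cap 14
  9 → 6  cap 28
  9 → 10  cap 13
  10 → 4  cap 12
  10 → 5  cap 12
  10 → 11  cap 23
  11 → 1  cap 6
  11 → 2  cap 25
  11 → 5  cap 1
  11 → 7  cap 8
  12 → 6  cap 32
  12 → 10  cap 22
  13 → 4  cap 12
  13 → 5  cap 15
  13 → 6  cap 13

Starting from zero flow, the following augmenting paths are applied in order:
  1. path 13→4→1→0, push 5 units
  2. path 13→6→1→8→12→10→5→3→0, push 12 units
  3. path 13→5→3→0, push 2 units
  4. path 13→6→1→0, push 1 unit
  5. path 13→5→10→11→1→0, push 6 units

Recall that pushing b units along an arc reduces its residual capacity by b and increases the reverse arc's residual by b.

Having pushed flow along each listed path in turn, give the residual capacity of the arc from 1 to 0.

Residual capacity of (1,0): 14

after path 1 (13→4→1→0, push 5): res(1,0)=21
after path 2 (13→6→1→8→12→10→5→3→0, push 12): res(1,0)=21
after path 3 (13→5→3→0, push 2): res(1,0)=21
after path 4 (13→6→1→0, push 1): res(1,0)=20
after path 5 (13→5→10→11→1→0, push 6): res(1,0)=14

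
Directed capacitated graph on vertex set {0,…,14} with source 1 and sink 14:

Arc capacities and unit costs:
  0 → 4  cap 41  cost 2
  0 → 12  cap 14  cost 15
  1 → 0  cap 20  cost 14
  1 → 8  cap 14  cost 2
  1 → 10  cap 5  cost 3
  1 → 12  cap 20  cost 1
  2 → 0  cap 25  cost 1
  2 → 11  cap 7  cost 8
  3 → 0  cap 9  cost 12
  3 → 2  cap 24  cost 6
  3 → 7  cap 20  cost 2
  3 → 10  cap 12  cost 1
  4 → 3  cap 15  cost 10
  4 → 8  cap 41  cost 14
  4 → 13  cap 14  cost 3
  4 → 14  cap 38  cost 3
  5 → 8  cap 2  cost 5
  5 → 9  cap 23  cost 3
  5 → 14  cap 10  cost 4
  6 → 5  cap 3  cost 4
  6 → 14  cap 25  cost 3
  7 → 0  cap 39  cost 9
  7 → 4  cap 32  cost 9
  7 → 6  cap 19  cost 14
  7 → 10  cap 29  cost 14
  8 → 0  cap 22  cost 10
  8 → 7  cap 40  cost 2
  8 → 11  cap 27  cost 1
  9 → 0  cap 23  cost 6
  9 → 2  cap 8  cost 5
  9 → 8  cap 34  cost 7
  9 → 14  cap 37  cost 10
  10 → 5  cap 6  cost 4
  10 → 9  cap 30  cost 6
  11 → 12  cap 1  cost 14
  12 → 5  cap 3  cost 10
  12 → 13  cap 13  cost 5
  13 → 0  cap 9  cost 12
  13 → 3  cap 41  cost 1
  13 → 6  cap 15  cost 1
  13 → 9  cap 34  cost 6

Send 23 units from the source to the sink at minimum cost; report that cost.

Minimum cost for 23 units: 262

shortest-cost path #1: 1→12→13→6→14 push 13 @ unit cost 10 (adds 130)
shortest-cost path #2: 1→10→5→14 push 5 @ unit cost 11 (adds 55)
shortest-cost path #3: 1→12→5→14 push 3 @ unit cost 15 (adds 45)
shortest-cost path #4: 1→8→7→4→14 push 2 @ unit cost 16 (adds 32)
total cost = 262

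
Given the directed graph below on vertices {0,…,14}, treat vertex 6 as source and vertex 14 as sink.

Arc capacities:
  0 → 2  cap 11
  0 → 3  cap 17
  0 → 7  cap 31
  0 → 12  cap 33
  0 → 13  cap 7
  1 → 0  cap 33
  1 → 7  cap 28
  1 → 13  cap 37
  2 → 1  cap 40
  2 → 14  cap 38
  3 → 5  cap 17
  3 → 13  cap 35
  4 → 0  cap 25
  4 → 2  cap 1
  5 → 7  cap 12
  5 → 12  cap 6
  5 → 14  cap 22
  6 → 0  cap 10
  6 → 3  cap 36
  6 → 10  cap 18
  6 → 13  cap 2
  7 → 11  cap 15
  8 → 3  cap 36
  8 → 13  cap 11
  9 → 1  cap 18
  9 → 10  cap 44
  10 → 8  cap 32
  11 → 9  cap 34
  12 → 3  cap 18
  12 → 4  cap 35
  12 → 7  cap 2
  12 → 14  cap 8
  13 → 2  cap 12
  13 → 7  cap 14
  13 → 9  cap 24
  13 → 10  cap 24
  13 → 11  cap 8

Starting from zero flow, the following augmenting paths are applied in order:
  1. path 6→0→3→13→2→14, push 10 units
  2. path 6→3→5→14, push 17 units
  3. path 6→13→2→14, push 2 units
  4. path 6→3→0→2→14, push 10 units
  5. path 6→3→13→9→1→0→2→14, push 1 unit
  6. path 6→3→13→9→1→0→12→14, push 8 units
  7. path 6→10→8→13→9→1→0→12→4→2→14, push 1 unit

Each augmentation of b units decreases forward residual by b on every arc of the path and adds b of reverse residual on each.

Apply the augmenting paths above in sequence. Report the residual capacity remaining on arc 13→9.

Residual capacity of (13,9): 14

after path 1 (6→0→3→13→2→14, push 10): res(13,9)=24
after path 2 (6→3→5→14, push 17): res(13,9)=24
after path 3 (6→13→2→14, push 2): res(13,9)=24
after path 4 (6→3→0→2→14, push 10): res(13,9)=24
after path 5 (6→3→13→9→1→0→2→14, push 1): res(13,9)=23
after path 6 (6→3→13→9→1→0→12→14, push 8): res(13,9)=15
after path 7 (6→10→8→13→9→1→0→12→4→2→14, push 1): res(13,9)=14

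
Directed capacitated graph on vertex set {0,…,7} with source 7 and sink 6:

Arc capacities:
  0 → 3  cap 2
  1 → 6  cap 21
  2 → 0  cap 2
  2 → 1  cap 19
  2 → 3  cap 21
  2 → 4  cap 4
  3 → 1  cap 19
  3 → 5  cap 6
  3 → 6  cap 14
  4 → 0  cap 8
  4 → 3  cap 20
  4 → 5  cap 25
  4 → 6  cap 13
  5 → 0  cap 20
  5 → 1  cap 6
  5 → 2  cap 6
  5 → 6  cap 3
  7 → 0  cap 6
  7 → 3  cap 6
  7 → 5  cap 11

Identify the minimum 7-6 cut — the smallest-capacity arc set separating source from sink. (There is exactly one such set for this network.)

augment #1: 7→3→6 push 6
augment #2: 7→5→6 push 3
augment #3: 7→0→3→6 push 2
augment #4: 7→5→1→6 push 6
augment #5: 7→5→2→1→6 push 2
max flow = 19; residual-reachable set from 7 gives S-side
cut edges (S→T): {(0,3), (7,3), (7,5)} total cap 19

Min-cut arcs: {(0,3), (7,3), (7,5)} (total capacity 19)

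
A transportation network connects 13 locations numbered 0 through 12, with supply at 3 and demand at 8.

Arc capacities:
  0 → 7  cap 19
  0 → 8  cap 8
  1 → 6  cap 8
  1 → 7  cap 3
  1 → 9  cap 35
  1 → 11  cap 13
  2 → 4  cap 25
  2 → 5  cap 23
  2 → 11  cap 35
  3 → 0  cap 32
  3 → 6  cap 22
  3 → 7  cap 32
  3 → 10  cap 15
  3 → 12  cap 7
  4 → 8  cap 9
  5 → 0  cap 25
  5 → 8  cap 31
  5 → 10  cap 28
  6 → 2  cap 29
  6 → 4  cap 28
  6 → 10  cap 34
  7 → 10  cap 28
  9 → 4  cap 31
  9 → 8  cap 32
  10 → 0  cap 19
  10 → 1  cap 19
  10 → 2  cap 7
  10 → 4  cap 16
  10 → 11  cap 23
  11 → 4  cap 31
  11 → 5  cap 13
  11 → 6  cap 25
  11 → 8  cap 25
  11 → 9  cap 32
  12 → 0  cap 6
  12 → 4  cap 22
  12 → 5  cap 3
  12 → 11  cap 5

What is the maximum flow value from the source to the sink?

augment #1: 3→0→8 bottleneck 8, total now 8
augment #2: 3→6→4→8 bottleneck 9, total now 17
augment #3: 3→10→11→8 bottleneck 15, total now 32
augment #4: 3→12→5→8 bottleneck 3, total now 35
augment #5: 3→12→11→8 bottleneck 4, total now 39
augment #6: 3→6→2→5→8 bottleneck 13, total now 52
augment #7: 3→7→10→11→8 bottleneck 6, total now 58
augment #8: 3→7→10→1→9→8 bottleneck 19, total now 77
augment #9: 3→7→10→2→5→8 bottleneck 3, total now 80

Maximum flow value: 80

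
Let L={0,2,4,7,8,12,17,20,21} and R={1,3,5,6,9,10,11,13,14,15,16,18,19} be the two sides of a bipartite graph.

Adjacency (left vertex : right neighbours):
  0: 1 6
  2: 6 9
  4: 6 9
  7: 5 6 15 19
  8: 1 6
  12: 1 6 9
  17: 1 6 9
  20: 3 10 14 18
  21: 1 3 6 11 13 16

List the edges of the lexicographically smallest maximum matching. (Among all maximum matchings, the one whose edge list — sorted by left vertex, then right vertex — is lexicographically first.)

Lex-smallest maximum matching: {(0,1), (2,6), (4,9), (7,5), (20,3), (21,11)}

|M| = 6 (so the lex-smallest maximum matching has 6 edges)
process left vertices in ascending order; for each, take the smallest-labelled available neighbour that still permits 6 edges overall, or leave it unmatched if none does
lex-smallest matching: {0-1, 2-6, 4-9, 7-5, 20-3, 21-11}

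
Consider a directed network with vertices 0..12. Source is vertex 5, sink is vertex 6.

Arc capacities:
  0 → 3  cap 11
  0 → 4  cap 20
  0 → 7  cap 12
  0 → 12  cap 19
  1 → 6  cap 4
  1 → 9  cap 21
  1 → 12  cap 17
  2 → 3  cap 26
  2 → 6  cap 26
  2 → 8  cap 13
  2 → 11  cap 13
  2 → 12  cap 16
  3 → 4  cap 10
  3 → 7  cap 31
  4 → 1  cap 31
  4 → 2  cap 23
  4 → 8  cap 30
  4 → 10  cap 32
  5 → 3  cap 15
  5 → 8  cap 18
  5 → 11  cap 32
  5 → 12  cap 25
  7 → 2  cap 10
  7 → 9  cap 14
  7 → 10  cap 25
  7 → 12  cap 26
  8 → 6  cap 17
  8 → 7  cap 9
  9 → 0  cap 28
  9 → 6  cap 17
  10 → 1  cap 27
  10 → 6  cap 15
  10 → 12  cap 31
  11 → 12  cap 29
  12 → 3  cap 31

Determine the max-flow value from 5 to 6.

Maximum flow value: 59

augment #1: 5→8→6 bottleneck 17, total now 17
augment #2: 5→3→4→1→6 bottleneck 4, total now 21
augment #3: 5→3→4→2→6 bottleneck 6, total now 27
augment #4: 5→3→7→2→6 bottleneck 5, total now 32
augment #5: 5→8→7→2→6 bottleneck 1, total now 33
augment #6: 5→12→3→7→2→6 bottleneck 4, total now 37
augment #7: 5→12→3→7→9→6 bottleneck 14, total now 51
augment #8: 5→12→3→7→10→6 bottleneck 7, total now 58
augment #9: 5→11→12→3→7→10→6 bottleneck 1, total now 59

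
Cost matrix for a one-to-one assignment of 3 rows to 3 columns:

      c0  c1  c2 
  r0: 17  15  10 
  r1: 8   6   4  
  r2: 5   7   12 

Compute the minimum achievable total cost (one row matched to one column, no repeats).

optimal assignment: row0→col2 (cost 10), row1→col1 (cost 6), row2→col0 (cost 5)
total = 10 + 6 + 5 = 21

Minimum assignment cost: 21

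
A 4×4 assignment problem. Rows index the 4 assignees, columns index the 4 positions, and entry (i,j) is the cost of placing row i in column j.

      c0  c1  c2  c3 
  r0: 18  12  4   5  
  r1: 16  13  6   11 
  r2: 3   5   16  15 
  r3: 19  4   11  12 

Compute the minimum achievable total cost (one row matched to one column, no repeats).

Minimum assignment cost: 18

optimal assignment: row0→col3 (cost 5), row1→col2 (cost 6), row2→col0 (cost 3), row3→col1 (cost 4)
total = 5 + 6 + 3 + 4 = 18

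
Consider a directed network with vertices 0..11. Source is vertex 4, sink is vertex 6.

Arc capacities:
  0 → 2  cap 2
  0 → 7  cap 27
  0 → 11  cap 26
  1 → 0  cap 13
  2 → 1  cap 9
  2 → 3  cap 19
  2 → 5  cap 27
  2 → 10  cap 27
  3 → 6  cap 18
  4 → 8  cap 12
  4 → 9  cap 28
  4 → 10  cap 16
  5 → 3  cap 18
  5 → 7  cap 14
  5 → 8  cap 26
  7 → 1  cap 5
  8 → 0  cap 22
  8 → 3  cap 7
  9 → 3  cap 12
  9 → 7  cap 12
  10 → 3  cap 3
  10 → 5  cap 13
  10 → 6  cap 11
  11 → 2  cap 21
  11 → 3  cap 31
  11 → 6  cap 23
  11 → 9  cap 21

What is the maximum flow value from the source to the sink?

augment #1: 4→10→6 bottleneck 11, total now 11
augment #2: 4→8→3→6 bottleneck 7, total now 18
augment #3: 4→9→3→6 bottleneck 11, total now 29
augment #4: 4→8→0→11→6 bottleneck 5, total now 34
augment #5: 4→9→3→8→0→11→6 bottleneck 1, total now 35
augment #6: 4→9→7→1→0→11→6 bottleneck 5, total now 40
augment #7: 4→10→3→8→0→11→6 bottleneck 3, total now 43
augment #8: 4→10→5→8→0→11→6 bottleneck 2, total now 45

Maximum flow value: 45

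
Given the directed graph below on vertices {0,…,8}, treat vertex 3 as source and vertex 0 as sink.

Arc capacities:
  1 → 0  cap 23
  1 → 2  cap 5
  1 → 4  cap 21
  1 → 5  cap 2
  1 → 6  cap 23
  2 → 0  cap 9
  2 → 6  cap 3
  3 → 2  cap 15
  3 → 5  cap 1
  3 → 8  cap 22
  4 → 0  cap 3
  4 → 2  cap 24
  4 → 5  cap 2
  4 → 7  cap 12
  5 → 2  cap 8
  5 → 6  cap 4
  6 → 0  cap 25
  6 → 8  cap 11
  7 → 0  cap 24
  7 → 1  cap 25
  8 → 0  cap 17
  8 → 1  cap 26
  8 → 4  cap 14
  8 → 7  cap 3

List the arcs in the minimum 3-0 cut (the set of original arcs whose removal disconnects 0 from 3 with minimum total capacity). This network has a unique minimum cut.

Min-cut arcs: {(2,0), (2,6), (3,5), (3,8)} (total capacity 35)

augment #1: 3→2→0 push 9
augment #2: 3→8→0 push 17
augment #3: 3→2→6→0 push 3
augment #4: 3→5→6→0 push 1
augment #5: 3→8→1→0 push 5
max flow = 35; residual-reachable set from 3 gives S-side
cut edges (S→T): {(2,0), (2,6), (3,5), (3,8)} total cap 35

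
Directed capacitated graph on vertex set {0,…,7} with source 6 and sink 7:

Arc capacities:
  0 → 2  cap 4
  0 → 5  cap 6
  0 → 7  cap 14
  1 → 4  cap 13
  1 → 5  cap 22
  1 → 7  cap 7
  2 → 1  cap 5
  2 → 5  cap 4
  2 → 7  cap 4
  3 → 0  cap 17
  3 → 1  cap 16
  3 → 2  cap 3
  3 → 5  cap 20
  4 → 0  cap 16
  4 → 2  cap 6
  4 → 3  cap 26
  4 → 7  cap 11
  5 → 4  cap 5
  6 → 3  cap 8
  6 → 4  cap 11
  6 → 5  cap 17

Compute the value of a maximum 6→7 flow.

Maximum flow value: 24

augment #1: 6→4→7 bottleneck 11, total now 11
augment #2: 6→3→0→7 bottleneck 8, total now 19
augment #3: 6→5→4→0→7 bottleneck 5, total now 24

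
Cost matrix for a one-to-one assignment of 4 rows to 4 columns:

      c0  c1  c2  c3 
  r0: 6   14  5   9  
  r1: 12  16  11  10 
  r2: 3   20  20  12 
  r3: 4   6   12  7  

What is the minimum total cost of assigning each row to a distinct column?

optimal assignment: row0→col2 (cost 5), row1→col3 (cost 10), row2→col0 (cost 3), row3→col1 (cost 6)
total = 5 + 10 + 3 + 6 = 24

Minimum assignment cost: 24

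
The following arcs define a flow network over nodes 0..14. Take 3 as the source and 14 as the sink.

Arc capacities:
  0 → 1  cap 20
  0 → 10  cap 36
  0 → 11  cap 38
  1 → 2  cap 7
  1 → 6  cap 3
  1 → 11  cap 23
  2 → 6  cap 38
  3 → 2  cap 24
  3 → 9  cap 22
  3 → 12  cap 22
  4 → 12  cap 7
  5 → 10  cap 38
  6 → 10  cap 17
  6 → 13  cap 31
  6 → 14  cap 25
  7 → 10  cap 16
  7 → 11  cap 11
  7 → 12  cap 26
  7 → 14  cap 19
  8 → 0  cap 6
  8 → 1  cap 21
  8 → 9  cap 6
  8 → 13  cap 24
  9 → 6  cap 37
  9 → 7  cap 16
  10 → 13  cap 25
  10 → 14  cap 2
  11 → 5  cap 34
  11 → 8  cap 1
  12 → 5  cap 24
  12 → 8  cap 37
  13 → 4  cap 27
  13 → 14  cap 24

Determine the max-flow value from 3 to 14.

augment #1: 3→2→6→14 bottleneck 24, total now 24
augment #2: 3→9→6→14 bottleneck 1, total now 25
augment #3: 3→9→7→14 bottleneck 16, total now 41
augment #4: 3→9→6→10→14 bottleneck 2, total now 43
augment #5: 3→9→6→13→14 bottleneck 3, total now 46
augment #6: 3→12→8→13→14 bottleneck 21, total now 67

Maximum flow value: 67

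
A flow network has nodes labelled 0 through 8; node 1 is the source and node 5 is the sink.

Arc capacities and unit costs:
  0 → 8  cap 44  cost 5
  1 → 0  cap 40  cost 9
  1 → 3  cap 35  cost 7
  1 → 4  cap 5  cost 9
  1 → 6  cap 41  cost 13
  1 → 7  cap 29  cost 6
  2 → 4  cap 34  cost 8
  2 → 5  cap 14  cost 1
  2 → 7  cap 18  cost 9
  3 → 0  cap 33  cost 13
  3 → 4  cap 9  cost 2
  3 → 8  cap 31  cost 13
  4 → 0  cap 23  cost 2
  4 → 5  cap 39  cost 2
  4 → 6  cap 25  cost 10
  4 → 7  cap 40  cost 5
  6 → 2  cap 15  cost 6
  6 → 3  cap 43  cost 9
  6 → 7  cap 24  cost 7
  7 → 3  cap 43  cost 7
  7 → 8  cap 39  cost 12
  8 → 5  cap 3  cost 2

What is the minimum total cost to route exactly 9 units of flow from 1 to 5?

shortest-cost path #1: 1→4→5 push 5 @ unit cost 11 (adds 55)
shortest-cost path #2: 1→3→4→5 push 4 @ unit cost 11 (adds 44)
total cost = 99

Minimum cost for 9 units: 99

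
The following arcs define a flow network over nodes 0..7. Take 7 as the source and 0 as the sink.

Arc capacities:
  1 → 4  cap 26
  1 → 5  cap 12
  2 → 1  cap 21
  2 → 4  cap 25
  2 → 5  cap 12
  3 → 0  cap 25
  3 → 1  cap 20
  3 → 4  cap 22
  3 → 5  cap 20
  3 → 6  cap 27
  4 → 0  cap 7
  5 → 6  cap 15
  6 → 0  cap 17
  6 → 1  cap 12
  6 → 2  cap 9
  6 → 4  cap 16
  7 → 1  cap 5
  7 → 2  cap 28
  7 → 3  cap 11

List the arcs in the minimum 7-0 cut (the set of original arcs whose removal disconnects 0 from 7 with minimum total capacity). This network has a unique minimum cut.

augment #1: 7→3→0 push 11
augment #2: 7→1→4→0 push 5
augment #3: 7→2→4→0 push 2
augment #4: 7→2→5→6→0 push 12
augment #5: 7→2→1→5→6→0 push 3
max flow = 33; residual-reachable set from 7 gives S-side
cut edges (S→T): {(4,0), (5,6), (7,3)} total cap 33

Min-cut arcs: {(4,0), (5,6), (7,3)} (total capacity 33)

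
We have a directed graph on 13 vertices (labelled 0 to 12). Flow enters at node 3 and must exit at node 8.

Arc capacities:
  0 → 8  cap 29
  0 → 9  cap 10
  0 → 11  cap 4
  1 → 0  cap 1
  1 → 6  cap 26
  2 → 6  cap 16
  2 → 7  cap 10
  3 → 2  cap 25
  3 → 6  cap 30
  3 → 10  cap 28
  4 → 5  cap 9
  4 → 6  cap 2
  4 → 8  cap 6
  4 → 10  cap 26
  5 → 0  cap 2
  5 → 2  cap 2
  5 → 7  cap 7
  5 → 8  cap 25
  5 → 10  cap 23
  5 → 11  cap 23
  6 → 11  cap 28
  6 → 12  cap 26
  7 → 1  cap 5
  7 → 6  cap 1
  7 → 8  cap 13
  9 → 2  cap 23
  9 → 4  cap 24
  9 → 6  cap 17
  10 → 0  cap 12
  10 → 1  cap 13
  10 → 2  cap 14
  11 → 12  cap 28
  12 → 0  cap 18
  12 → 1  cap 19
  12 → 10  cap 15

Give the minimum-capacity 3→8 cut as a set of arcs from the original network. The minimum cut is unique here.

Min-cut arcs: {(1,0), (2,7), (10,0), (12,0)} (total capacity 41)

augment #1: 3→2→7→8 push 10
augment #2: 3→10→0→8 push 12
augment #3: 3→6→12→0→8 push 17
augment #4: 3→6→12→0→9→4→8 push 1
augment #5: 3→10→1→0→9→4→8 push 1
max flow = 41; residual-reachable set from 3 gives S-side
cut edges (S→T): {(1,0), (2,7), (10,0), (12,0)} total cap 41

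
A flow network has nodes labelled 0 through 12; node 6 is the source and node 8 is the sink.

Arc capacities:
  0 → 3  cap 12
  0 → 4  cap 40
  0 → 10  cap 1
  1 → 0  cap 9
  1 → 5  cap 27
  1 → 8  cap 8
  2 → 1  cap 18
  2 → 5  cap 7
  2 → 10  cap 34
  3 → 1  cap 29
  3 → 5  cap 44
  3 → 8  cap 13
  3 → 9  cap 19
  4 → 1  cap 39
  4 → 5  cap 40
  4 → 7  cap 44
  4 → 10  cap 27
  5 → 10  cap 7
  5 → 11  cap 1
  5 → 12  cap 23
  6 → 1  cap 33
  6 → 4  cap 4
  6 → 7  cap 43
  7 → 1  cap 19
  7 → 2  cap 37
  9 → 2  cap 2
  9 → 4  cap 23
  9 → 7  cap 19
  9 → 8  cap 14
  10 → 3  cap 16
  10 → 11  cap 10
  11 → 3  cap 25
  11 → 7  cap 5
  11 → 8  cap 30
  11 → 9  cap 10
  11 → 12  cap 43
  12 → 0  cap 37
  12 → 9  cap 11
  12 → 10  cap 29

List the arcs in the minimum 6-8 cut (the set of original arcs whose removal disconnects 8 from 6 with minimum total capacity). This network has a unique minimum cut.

augment #1: 6→1→8 push 8
augment #2: 6→1→0→3→8 push 9
augment #3: 6→1→5→11→8 push 1
augment #4: 6→4→10→3→8 push 4
augment #5: 6→1→5→10→11→8 push 7
augment #6: 6→1→5→12→9→8 push 8
augment #7: 6→7→2→10→11→8 push 3
augment #8: 6→7→1→5→12→9→8 push 3
augment #9: 6→7→2→10→3→9→8 push 3
max flow = 46; residual-reachable set from 6 gives S-side
cut edges (S→T): {(1,8), (3,8), (5,11), (9,8), (10,11)} total cap 46

Min-cut arcs: {(1,8), (3,8), (5,11), (9,8), (10,11)} (total capacity 46)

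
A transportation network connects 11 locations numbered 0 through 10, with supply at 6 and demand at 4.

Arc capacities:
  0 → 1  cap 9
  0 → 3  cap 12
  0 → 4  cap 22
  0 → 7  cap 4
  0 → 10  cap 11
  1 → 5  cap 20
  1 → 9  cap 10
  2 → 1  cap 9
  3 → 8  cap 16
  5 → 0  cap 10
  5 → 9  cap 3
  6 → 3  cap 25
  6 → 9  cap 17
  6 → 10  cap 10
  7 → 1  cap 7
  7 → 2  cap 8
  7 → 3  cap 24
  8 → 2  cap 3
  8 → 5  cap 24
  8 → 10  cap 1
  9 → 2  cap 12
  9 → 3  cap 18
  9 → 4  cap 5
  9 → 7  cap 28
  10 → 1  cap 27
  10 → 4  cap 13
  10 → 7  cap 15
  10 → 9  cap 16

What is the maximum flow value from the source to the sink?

Maximum flow value: 26

augment #1: 6→9→4 bottleneck 5, total now 5
augment #2: 6→10→4 bottleneck 10, total now 15
augment #3: 6→3→8→10→4 bottleneck 1, total now 16
augment #4: 6→3→8→5→0→4 bottleneck 10, total now 26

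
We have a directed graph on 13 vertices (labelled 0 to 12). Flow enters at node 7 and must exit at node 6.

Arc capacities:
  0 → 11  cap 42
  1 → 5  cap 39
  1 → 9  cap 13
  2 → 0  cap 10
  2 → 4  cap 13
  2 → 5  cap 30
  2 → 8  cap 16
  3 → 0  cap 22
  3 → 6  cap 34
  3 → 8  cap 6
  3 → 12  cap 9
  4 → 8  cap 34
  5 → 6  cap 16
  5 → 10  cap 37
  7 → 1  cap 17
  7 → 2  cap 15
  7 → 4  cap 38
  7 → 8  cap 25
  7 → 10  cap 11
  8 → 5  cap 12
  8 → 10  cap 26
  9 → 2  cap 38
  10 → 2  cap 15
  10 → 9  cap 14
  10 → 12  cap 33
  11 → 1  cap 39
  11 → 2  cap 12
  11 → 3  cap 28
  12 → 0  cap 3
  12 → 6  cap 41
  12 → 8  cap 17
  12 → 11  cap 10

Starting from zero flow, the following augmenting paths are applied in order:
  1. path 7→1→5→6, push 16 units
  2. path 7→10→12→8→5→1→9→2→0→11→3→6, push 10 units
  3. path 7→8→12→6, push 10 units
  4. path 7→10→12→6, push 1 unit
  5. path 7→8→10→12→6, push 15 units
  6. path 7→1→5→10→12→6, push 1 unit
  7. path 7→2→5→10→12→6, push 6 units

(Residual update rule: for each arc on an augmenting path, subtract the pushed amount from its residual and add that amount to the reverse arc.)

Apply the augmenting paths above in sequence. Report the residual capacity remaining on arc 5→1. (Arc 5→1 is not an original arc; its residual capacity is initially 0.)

after path 1 (7→1→5→6, push 16): res(5,1)=16
after path 2 (7→10→12→8→5→1→9→2→0→11→3→6, push 10): res(5,1)=6
after path 3 (7→8→12→6, push 10): res(5,1)=6
after path 4 (7→10→12→6, push 1): res(5,1)=6
after path 5 (7→8→10→12→6, push 15): res(5,1)=6
after path 6 (7→1→5→10→12→6, push 1): res(5,1)=7
after path 7 (7→2→5→10→12→6, push 6): res(5,1)=7

Residual capacity of (5,1): 7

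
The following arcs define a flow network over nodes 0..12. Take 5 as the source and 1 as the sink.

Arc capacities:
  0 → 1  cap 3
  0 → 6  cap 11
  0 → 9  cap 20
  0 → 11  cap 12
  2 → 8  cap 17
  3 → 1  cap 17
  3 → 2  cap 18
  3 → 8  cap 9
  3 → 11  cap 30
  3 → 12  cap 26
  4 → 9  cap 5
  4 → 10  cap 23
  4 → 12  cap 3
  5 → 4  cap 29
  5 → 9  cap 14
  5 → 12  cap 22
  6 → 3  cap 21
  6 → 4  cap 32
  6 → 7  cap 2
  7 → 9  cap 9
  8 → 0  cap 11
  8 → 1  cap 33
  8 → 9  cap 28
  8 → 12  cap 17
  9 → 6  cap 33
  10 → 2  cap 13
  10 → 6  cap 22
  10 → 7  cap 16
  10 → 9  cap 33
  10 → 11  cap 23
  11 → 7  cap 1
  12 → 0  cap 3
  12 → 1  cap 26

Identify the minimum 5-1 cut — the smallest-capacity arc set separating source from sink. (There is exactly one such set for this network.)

Min-cut arcs: {(4,12), (5,12), (6,3), (10,2)} (total capacity 59)

augment #1: 5→12→1 push 22
augment #2: 5→4→12→1 push 3
augment #3: 5→9→6→3→1 push 14
augment #4: 5→4→9→6→3→1 push 3
augment #5: 5→4→10→2→8→1 push 13
augment #6: 5→4→9→6→3→8→1 push 2
augment #7: 5→4→10→6→3→8→1 push 2
max flow = 59; residual-reachable set from 5 gives S-side
cut edges (S→T): {(4,12), (5,12), (6,3), (10,2)} total cap 59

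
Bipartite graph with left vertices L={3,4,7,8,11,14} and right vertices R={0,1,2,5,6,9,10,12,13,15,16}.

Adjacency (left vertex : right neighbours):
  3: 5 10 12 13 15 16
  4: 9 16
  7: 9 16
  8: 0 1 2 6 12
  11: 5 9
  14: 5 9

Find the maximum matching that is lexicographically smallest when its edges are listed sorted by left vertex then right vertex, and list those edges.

Lex-smallest maximum matching: {(3,10), (4,9), (7,16), (8,0), (11,5)}

|M| = 5 (so the lex-smallest maximum matching has 5 edges)
process left vertices in ascending order; for each, take the smallest-labelled available neighbour that still permits 5 edges overall, or leave it unmatched if none does
lex-smallest matching: {3-10, 4-9, 7-16, 8-0, 11-5}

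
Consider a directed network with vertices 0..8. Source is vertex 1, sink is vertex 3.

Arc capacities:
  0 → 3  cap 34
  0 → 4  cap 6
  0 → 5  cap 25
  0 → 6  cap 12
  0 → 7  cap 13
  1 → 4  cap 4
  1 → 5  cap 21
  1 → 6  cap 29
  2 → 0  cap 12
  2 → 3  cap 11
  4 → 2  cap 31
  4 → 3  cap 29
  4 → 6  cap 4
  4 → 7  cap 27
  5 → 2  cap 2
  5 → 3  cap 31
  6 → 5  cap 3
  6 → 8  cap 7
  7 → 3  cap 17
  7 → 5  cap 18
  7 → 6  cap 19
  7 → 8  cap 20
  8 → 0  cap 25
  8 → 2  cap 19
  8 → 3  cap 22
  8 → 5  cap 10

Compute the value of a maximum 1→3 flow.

augment #1: 1→4→3 bottleneck 4, total now 4
augment #2: 1→5→3 bottleneck 21, total now 25
augment #3: 1→6→5→3 bottleneck 3, total now 28
augment #4: 1→6→8→3 bottleneck 7, total now 35

Maximum flow value: 35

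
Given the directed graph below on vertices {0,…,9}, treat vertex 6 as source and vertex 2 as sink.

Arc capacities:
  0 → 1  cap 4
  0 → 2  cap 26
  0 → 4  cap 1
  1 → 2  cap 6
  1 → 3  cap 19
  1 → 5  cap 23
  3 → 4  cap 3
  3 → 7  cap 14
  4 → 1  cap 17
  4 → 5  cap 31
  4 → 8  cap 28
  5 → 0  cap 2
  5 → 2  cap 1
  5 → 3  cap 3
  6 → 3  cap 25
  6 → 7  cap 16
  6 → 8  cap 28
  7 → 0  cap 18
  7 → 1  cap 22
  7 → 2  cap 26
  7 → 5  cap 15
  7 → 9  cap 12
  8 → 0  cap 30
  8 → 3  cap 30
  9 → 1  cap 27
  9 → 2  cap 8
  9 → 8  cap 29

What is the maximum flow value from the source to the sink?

Maximum flow value: 61

augment #1: 6→7→2 bottleneck 16, total now 16
augment #2: 6→3→7→2 bottleneck 10, total now 26
augment #3: 6→8→0→2 bottleneck 26, total now 52
augment #4: 6→3→4→1→2 bottleneck 3, total now 55
augment #5: 6→3→7→1→2 bottleneck 3, total now 58
augment #6: 6→3→7→5→2 bottleneck 1, total now 59
augment #7: 6→8→0→1→7→9→2 bottleneck 2, total now 61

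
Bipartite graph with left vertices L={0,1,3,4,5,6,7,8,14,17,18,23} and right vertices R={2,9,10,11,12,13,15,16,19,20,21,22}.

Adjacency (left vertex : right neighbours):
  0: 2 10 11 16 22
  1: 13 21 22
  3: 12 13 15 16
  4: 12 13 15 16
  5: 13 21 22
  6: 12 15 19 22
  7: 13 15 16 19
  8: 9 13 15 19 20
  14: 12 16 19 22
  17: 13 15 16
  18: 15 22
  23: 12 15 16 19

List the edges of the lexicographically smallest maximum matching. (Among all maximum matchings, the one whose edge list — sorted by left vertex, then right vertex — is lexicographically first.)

Lex-smallest maximum matching: {(0,2), (1,13), (3,12), (4,15), (5,21), (6,19), (7,16), (8,9), (14,22)}

|M| = 9 (so the lex-smallest maximum matching has 9 edges)
process left vertices in ascending order; for each, take the smallest-labelled available neighbour that still permits 9 edges overall, or leave it unmatched if none does
lex-smallest matching: {0-2, 1-13, 3-12, 4-15, 5-21, 6-19, 7-16, 8-9, 14-22}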